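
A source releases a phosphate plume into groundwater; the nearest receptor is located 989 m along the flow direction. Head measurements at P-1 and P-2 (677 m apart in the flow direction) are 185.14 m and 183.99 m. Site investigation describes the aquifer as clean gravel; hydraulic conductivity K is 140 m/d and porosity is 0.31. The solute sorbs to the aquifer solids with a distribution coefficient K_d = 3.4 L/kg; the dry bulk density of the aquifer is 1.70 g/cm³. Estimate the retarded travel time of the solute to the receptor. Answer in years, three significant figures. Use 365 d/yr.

69.4 years

Hydraulic gradient i = (185.14 − 183.99) / 677 = 1.15 / 677 = 0.001699
Specific discharge q = 140 × 0.001699 = 0.2378 m/d
v = Ki/n = 140·0.001699/0.31 = 0.7671 m/d
Retardation R = 1 + ρ_b·K_d/n = 1 + 1.70×3.4/0.31 = 19.65
Contaminant velocity v_c = v/R = 0.7671/19.65 = 0.03905 m/d
t = L/v_c = 989/0.03905 = 25330 d
   = 25330/365 = 69.4 yr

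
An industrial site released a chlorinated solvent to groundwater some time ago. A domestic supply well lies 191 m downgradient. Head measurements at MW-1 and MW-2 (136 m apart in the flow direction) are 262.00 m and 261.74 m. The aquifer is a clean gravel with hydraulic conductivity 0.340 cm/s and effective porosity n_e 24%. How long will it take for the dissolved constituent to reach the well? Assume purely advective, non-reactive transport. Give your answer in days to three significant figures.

Hydraulic gradient i = (262.00 − 261.74) / 136 = 0.26 / 136 = 0.001912
K = 0.340 cm/s × 864 = 293.8 m/d
Darcy flux q = K·i = 293.8 × 0.001912 = 0.5616 m/d
Seepage velocity v = q / n = 0.5616 / 0.24 = 2.340 m/d
t = L / v = 191 / 2.340 = 81.62 d

81.6 days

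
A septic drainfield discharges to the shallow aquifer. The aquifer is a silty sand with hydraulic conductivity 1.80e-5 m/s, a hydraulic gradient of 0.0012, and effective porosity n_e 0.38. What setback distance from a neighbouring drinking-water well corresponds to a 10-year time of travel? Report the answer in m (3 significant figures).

17.9 m

K = 1.80e-5 m/s × 86400 s/d = 1.555 m/d
q = Ki = 1.555 × 0.0012 = 0.001866 m/d
v = Ki/n = 1.555·0.0012/0.38 = 0.004911 m/d
T = 10 yr × 365 = 3650 d
L = v × T = 0.004911 × 3650 = 17.93 m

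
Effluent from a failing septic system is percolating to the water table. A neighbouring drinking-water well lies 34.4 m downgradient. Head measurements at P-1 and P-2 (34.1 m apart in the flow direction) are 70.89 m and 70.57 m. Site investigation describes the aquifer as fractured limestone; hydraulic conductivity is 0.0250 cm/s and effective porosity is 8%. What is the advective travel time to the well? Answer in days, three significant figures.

13.6 days

Hydraulic gradient i = (70.89 − 70.57) / 34.1 = 0.32 / 34.1 = 0.009384
K = 0.0250 cm/s × 864 = 21.60 m/d
Specific discharge q = 21.60 × 0.009384 = 0.2027 m/d
Seepage velocity v = q / n = 0.2027 / 0.08 = 2.534 m/d
t = L / v = 34.4 / 2.534 = 13.58 d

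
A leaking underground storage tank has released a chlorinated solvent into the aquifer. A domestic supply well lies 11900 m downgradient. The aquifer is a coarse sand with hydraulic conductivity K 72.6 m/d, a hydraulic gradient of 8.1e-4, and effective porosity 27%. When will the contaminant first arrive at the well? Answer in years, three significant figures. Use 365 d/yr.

Darcy flux q = K·i = 72.6 × 8.1e-4 = 0.05881 m/d
Average linear velocity = 0.05881 / 0.27 = 0.2178 m/d
t = L / v = 11900 / 0.2178 = 54640 d
   = 54640 / 365 = 150 yr

150 years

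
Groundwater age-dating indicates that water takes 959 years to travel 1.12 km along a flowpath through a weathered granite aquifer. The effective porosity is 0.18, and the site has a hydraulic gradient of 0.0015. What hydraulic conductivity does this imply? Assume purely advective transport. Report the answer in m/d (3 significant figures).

0.384 m/d

t = 959 years = 350000 d
L = 1.12 km = 1120 m
v = L / t = 1120 / 350000 = 0.003200 m/d
K = v · n / i = 0.003200 × 0.18 / 0.0015 = 0.384 m/d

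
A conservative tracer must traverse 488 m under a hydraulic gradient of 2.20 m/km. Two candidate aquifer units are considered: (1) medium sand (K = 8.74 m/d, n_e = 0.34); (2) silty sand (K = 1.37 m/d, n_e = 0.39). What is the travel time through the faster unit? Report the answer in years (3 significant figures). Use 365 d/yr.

Unit 1 (medium sand): v = 8.74×0.0022/0.34 = 0.05655 m/d, t = 488/0.05655 = 8629 d
Unit 2 (silty sand): v = 1.37×0.0022/0.39 = 0.007728 m/d, t = 488/0.007728 = 63150 d
Faster: 8629 d / 365 = 23.6 yr

23.6 years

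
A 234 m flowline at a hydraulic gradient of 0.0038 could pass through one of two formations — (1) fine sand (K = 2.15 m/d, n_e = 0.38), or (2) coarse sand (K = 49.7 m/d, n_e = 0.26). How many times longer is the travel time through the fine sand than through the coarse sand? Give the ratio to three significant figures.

Unit 1 (fine sand): v = 2.15×0.0038/0.38 = 0.02150 m/d, t = 234/0.02150 = 10880 d
Unit 2 (coarse sand): v = 49.7×0.0038/0.26 = 0.7264 m/d, t = 234/0.7264 = 322.1 d
t(fine sand) / t(coarse sand) = 10880/322.1 = 33.8

33.8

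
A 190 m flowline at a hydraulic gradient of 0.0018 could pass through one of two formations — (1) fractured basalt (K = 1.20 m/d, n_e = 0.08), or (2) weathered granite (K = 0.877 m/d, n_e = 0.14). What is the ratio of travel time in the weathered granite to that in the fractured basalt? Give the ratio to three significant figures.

2.39

Unit 1 (fractured basalt): v = 1.20×0.0018/0.08 = 0.02700 m/d, t = 190/0.02700 = 7037 d
Unit 2 (weathered granite): v = 0.877×0.0018/0.14 = 0.01128 m/d, t = 190/0.01128 = 16850 d
t(weathered granite) / t(fractured basalt) = 16850/7037 = 2.39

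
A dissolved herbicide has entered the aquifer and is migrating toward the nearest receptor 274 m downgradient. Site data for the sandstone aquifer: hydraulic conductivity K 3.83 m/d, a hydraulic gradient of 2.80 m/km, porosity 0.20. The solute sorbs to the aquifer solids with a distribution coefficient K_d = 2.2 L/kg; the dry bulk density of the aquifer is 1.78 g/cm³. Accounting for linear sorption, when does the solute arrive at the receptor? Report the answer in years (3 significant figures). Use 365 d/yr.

q = Ki = 3.83 × 0.0028 = 0.01072 m/d
v = Ki/n = 3.83·0.0028/0.20 = 0.05362 m/d
Retardation R = 1 + ρ_b·K_d/n = 1 + 1.78×2.2/0.20 = 20.58
Contaminant velocity v_c = v/R = 0.05362/20.58 = 0.002605 m/d
t = L/v_c = 274/0.002605 = 105200 d
   = 105200/365 = 288 yr

288 years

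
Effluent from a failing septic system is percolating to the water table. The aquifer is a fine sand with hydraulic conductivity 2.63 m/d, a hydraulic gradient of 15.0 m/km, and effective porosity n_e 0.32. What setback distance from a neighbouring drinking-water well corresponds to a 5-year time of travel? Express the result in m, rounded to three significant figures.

Darcy flux q = K·i = 2.63 × 0.015 = 0.03945 m/d
Seepage velocity v = q / n = 0.03945 / 0.32 = 0.1233 m/d
T = 5 yr × 365 = 1825 d
L = v × T = 0.1233 × 1825 = 225.0 m

225 m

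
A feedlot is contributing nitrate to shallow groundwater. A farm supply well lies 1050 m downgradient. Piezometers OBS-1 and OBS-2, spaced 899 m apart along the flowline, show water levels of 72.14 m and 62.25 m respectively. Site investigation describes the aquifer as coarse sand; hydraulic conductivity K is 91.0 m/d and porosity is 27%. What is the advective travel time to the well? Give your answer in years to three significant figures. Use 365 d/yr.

Hydraulic gradient i = (72.14 − 62.25) / 899 = 9.89 / 899 = 0.01100
Darcy flux q = K·i = 91.0 × 0.01100 = 1.001 m/d
v = Ki/n = 91.0·0.01100/0.27 = 3.708 m/d
t = L / v = 1050 / 3.708 = 283.2 d
   = 283.2 / 365 = 0.776 yr

0.776 years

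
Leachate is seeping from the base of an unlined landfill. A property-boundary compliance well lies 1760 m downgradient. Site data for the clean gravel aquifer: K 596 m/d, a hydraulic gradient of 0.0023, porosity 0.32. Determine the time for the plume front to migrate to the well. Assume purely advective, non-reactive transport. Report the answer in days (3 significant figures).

Darcy flux q = K·i = 596 × 0.0023 = 1.371 m/d
v = Ki/n = 596·0.0023/0.32 = 4.284 m/d
t = L / v = 1760 / 4.284 = 410.9 d

411 days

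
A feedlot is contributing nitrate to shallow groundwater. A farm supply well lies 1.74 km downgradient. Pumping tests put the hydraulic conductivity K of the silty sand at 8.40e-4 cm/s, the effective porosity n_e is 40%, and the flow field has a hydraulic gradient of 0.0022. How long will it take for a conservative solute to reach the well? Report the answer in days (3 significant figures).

K = 8.40e-4 cm/s × 864 = 0.7258 m/d
Specific discharge q = 0.7258 × 0.0022 = 0.001597 m/d
v_s = q/n_e = 0.001597/0.40 = 0.003992 m/d
L = 1.74 km = 1740 m
t = L / v = 1740 / 0.003992 = 435900 d

436000 days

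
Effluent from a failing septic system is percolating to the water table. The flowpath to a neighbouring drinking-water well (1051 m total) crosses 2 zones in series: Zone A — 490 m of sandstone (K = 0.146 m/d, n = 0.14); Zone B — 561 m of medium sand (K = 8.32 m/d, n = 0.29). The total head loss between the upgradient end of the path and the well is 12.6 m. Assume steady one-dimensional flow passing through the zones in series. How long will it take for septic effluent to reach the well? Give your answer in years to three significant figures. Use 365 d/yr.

Steady 1-D flow in series ⇒ the Darcy flux q is identical in every zone and the zone head losses add (resistances L/K in series).
Σ(L/K) = 490/0.146 + 561/8.32 = 3356 + 67.43 = 3424 d
q = ΔH / Σ(L/K) = 12.6 / 3424 = 0.003680 m/d (same in every zone)
Zone A: v = q/n = 0.003680/0.14 = 0.02629 m/d → t_A = 490/0.02629 = 18640 d
Zone B: v = q/n = 0.003680/0.29 = 0.01269 m/d → t_B = 561/0.01269 = 44210 d
Total t = 18640 + 44210 = 62840 d
   = 62840 / 365 = 172 yr

172 years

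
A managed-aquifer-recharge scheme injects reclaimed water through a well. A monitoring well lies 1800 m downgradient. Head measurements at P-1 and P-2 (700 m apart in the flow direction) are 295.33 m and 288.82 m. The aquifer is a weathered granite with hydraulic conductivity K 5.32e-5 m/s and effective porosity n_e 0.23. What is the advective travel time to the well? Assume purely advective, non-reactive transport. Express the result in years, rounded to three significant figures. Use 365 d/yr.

Hydraulic gradient i = (295.33 − 288.82) / 700 = 6.51 / 700 = 0.009300
K = 5.32e-5 m/s × 86400 s/d = 4.596 m/d
Darcy flux q = K·i = 4.596 × 0.009300 = 0.04275 m/d
Seepage velocity v = q / n = 0.04275 / 0.23 = 0.1859 m/d
t = L / v = 1800 / 0.1859 = 9685 d
   = 9685 / 365 = 26.5 yr

26.5 years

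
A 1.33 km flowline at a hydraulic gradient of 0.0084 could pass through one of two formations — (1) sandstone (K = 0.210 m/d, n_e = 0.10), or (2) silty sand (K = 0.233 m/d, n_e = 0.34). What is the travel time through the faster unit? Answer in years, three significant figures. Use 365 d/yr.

207 years

Unit 1 (sandstone): v = 0.210×0.0084/0.10 = 0.01764 m/d, t = 1330/0.01764 = 75400 d
Unit 2 (silty sand): v = 0.233×0.0084/0.34 = 0.005756 m/d, t = 1330/0.005756 = 231000 d
Faster: 75400 d / 365 = 207 yr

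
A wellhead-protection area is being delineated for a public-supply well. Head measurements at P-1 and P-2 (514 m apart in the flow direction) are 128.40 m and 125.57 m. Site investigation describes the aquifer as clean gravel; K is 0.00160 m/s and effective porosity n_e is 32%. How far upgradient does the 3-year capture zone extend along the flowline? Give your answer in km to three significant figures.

2.60 km

Hydraulic gradient i = (128.40 − 125.57) / 514 = 2.83 / 514 = 0.005506
K = 0.00160 m/s × 86400 s/d = 138.2 m/d
Darcy flux q = K·i = 138.2 × 0.005506 = 0.7611 m/d
v = Ki/n = 138.2·0.005506/0.32 = 2.379 m/d
T = 3 yr × 365 = 1095 d
L = v × T = 2.379 × 1095 = 2604 m
   = 2.60 km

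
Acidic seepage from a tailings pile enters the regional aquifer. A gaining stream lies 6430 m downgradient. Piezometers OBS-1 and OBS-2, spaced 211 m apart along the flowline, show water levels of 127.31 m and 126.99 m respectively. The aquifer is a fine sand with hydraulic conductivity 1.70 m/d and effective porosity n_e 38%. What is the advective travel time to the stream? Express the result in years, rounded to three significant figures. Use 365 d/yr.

2600 years

Hydraulic gradient i = (127.31 − 126.99) / 211 = 0.32 / 211 = 0.001517
Darcy flux q = K·i = 1.70 × 0.001517 = 0.002578 m/d
v_s = q/n_e = 0.002578/0.38 = 0.006785 m/d
t = L / v = 6430 / 0.006785 = 947700 d
   = 947700 / 365 = 2600 yr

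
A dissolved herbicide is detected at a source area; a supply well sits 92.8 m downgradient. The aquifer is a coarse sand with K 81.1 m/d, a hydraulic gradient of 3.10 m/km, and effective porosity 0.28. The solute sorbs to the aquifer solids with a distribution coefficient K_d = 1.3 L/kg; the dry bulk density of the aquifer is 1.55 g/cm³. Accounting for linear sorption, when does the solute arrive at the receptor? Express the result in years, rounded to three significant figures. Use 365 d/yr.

q = Ki = 81.1 × 0.0031 = 0.2514 m/d
Seepage velocity v = q / n = 0.2514 / 0.28 = 0.8979 m/d
Retardation R = 1 + ρ_b·K_d/n = 1 + 1.55×1.3/0.28 = 8.196
Contaminant velocity v_c = v/R = 0.8979/8.196 = 0.1095 m/d
t = L/v_c = 92.8/0.1095 = 847.1 d
   = 847.1/365 = 2.32 yr

2.32 years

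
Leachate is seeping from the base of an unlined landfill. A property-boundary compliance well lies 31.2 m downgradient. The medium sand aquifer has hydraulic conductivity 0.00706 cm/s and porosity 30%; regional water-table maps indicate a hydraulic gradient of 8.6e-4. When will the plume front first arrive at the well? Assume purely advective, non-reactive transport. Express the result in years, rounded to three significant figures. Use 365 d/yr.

4.89 years

K = 0.00706 cm/s × 864 = 6.100 m/d
Specific discharge q = 6.100 × 8.6e-4 = 0.005246 m/d
Seepage velocity v = q / n = 0.005246 / 0.30 = 0.01749 m/d
t = L / v = 31.2 / 0.01749 = 1784 d
   = 1784 / 365 = 4.89 yr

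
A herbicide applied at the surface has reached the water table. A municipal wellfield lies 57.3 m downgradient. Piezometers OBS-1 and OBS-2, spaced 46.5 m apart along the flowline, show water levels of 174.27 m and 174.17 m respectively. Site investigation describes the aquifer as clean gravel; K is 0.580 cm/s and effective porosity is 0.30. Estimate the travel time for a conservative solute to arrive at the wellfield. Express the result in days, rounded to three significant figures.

Hydraulic gradient i = (174.27 − 174.17) / 46.5 = 0.10 / 46.5 = 0.002151
K = 0.580 cm/s × 864 = 501.1 m/d
Darcy flux q = K·i = 501.1 × 0.002151 = 1.078 m/d
Seepage velocity v = q / n = 1.078 / 0.30 = 3.592 m/d
t = L / v = 57.3 / 3.592 = 15.95 d

16.0 days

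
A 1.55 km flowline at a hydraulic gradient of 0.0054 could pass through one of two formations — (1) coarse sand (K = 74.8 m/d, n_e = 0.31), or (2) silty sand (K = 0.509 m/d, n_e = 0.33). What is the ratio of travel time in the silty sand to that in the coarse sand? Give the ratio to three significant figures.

156

Unit 1 (coarse sand): v = 74.8×0.0054/0.31 = 1.303 m/d, t = 1550/1.303 = 1190 d
Unit 2 (silty sand): v = 0.509×0.0054/0.33 = 0.008329 m/d, t = 1550/0.008329 = 186100 d
t(silty sand) / t(coarse sand) = 186100/1190 = 156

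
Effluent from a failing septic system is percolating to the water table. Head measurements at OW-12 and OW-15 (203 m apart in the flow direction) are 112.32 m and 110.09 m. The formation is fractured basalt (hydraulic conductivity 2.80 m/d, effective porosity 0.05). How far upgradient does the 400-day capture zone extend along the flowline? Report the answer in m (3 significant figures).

246 m

Hydraulic gradient i = (112.32 − 110.09) / 203 = 2.23 / 203 = 0.01099
q = Ki = 2.80 × 0.01099 = 0.03076 m/d
v = Ki/n = 2.80·0.01099/0.05 = 0.6152 m/d
L = v × T = 0.6152 × 400 = 246.1 m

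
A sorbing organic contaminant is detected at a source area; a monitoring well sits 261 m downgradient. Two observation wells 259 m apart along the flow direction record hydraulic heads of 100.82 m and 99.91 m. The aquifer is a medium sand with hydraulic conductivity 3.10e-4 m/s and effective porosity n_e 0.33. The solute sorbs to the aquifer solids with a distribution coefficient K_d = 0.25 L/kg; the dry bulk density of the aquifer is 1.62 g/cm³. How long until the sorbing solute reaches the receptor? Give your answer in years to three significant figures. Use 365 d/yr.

Hydraulic gradient i = (100.82 − 99.91) / 259 = 0.91 / 259 = 0.003514
K = 3.10e-4 m/s × 86400 s/d = 26.78 m/d
Darcy flux q = K·i = 26.78 × 0.003514 = 0.09411 m/d
Seepage velocity v = q / n = 0.09411 / 0.33 = 0.2852 m/d
Retardation R = 1 + ρ_b·K_d/n = 1 + 1.62×0.25/0.33 = 2.227
Contaminant velocity v_c = v/R = 0.2852/2.227 = 0.1280 m/d
t = L/v_c = 261/0.1280 = 2039 d
   = 2039/365 = 5.58 yr

5.58 years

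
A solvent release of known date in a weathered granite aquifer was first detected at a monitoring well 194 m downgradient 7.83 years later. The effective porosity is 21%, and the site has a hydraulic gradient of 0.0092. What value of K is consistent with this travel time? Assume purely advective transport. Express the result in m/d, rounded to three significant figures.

t = 7.83 years = 2858 d
v = L / t = 194 / 2858 = 0.06788 m/d
K = v · n / i = 0.06788 × 0.21 / 0.0092 = 1.55 m/d

1.55 m/d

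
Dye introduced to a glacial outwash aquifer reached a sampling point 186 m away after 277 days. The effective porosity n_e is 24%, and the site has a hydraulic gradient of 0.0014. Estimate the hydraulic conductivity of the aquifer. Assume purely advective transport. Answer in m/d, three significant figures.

115 m/d

v = L / t = 186 / 277 = 0.6715 m/d
K = v · n / i = 0.6715 × 0.24 / 0.0014 = 115 m/d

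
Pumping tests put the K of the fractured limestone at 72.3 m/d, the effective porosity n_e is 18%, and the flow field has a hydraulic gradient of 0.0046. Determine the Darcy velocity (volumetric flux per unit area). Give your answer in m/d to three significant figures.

Specific discharge q = 72.3 × 0.0046 = 0.3326 m/d

0.333 m/d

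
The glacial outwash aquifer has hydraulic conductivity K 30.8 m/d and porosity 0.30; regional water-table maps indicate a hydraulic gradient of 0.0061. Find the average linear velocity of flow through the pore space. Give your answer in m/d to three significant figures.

Darcy flux q = K·i = 30.8 × 0.0061 = 0.1879 m/d
Seepage velocity v = q / n = 0.1879 / 0.30 = 0.6263 m/d

0.626 m/d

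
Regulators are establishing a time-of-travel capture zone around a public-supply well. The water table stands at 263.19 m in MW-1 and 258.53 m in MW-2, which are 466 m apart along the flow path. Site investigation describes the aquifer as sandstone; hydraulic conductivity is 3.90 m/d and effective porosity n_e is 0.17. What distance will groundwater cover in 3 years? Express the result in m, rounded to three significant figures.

Hydraulic gradient i = (263.19 − 258.53) / 466 = 4.66 / 466 = 0.01000
Specific discharge q = 3.90 × 0.01000 = 0.03900 m/d
v_s = q/n_e = 0.03900/0.17 = 0.2294 m/d
T = 3 yr × 365 = 1095 d
L = v × T = 0.2294 × 1095 = 251.2 m

251 m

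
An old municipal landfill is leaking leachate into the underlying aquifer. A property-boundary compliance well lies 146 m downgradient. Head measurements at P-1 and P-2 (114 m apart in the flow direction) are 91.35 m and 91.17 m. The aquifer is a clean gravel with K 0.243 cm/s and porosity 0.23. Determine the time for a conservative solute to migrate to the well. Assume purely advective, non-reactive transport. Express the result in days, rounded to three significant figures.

Hydraulic gradient i = (91.35 − 91.17) / 114 = 0.18 / 114 = 0.001579
K = 0.243 cm/s × 864 = 210.0 m/d
Darcy flux q = K·i = 210.0 × 0.001579 = 0.3315 m/d
Average linear velocity = 0.3315 / 0.23 = 1.441 m/d
t = L / v = 146 / 1.441 = 101.3 d

101 days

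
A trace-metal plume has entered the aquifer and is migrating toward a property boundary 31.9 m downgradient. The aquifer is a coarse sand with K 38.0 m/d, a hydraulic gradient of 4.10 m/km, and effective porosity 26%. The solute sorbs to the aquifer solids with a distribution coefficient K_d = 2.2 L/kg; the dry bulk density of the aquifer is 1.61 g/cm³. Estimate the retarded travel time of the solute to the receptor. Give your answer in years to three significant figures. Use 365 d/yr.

q = Ki = 38.0 × 0.0041 = 0.1558 m/d
Seepage velocity v = q / n = 0.1558 / 0.26 = 0.5992 m/d
Retardation R = 1 + ρ_b·K_d/n = 1 + 1.61×2.2/0.26 = 14.62
Contaminant velocity v_c = v/R = 0.5992/14.62 = 0.04098 m/d
t = L/v_c = 31.9/0.04098 = 778.5 d
   = 778.5/365 = 2.13 yr

2.13 years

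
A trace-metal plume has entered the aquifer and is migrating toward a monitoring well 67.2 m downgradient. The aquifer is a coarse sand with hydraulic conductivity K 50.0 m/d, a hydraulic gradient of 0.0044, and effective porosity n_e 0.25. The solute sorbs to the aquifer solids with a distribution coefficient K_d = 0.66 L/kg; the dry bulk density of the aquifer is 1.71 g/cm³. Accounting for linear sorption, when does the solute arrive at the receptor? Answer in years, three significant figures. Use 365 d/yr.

1.15 years

Specific discharge q = 50.0 × 0.0044 = 0.2200 m/d
v_s = q/n_e = 0.2200/0.25 = 0.8800 m/d
Retardation R = 1 + ρ_b·K_d/n = 1 + 1.71×0.66/0.25 = 5.514
Contaminant velocity v_c = v/R = 0.8800/5.514 = 0.1596 m/d
t = L/v_c = 67.2/0.1596 = 421.1 d
   = 421.1/365 = 1.15 yr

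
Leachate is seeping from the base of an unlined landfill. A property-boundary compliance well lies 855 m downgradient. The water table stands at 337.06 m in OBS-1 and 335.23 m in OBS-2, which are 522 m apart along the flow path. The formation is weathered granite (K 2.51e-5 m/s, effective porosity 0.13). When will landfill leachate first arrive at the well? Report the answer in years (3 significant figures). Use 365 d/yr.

Hydraulic gradient i = (337.06 − 335.23) / 522 = 1.83 / 522 = 0.003506
K = 2.51e-5 m/s × 86400 s/d = 2.169 m/d
q = Ki = 2.169 × 0.003506 = 0.007603 m/d
Average linear velocity = 0.007603 / 0.13 = 0.05848 m/d
t = L / v = 855 / 0.05848 = 14620 d
   = 14620 / 365 = 40.1 yr

40.1 years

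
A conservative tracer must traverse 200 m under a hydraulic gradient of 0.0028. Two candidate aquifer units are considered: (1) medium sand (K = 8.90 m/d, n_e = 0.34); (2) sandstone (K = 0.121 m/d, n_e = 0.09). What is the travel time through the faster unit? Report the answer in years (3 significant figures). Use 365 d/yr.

Unit 1 (medium sand): v = 8.90×0.0028/0.34 = 0.07329 m/d, t = 200/0.07329 = 2729 d
Unit 2 (sandstone): v = 0.121×0.0028/0.09 = 0.003764 m/d, t = 200/0.003764 = 53130 d
Faster: 2729 d / 365 = 7.48 yr

7.48 years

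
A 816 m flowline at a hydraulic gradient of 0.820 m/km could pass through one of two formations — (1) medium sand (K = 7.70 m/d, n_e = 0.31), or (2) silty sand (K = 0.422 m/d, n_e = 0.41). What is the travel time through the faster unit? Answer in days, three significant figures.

40100 days

Unit 1 (medium sand): v = 7.70×8.2e-4/0.31 = 0.02037 m/d, t = 816/0.02037 = 40060 d
Unit 2 (silty sand): v = 0.422×8.2e-4/0.41 = 8.440e-4 m/d, t = 816/8.440e-4 = 966800 d
Faster unit: t = 40100 d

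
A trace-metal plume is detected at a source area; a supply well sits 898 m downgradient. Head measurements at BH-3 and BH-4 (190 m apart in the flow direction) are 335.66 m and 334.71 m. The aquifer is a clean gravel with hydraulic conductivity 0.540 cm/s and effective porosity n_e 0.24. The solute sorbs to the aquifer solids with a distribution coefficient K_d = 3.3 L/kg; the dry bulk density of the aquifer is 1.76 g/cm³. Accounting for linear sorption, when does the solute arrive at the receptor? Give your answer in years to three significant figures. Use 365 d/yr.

Hydraulic gradient i = (335.66 − 334.71) / 190 = 0.95 / 190 = 0.005000
K = 0.540 cm/s × 864 = 466.6 m/d
Specific discharge q = 466.6 × 0.005000 = 2.333 m/d
Average linear velocity = 2.333 / 0.24 = 9.720 m/d
Retardation R = 1 + ρ_b·K_d/n = 1 + 1.76×3.3/0.24 = 25.20
Contaminant velocity v_c = v/R = 9.720/25.20 = 0.3857 m/d
t = L/v_c = 898/0.3857 = 2328 d
   = 2328/365 = 6.38 yr

6.38 years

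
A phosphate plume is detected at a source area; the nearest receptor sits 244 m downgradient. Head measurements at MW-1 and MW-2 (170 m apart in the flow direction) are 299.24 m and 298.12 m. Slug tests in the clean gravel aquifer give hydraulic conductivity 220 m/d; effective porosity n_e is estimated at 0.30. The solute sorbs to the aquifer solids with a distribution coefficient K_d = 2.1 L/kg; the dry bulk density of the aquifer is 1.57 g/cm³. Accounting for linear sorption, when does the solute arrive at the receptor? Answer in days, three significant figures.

Hydraulic gradient i = (299.24 − 298.12) / 170 = 1.12 / 170 = 0.006588
Specific discharge q = 220 × 0.006588 = 1.449 m/d
Average linear velocity = 1.449 / 0.30 = 4.831 m/d
Retardation R = 1 + ρ_b·K_d/n = 1 + 1.57×2.1/0.30 = 11.99
Contaminant velocity v_c = v/R = 4.831/11.99 = 0.4030 m/d
t = L/v_c = 244/0.4030 = 605.5 d

606 days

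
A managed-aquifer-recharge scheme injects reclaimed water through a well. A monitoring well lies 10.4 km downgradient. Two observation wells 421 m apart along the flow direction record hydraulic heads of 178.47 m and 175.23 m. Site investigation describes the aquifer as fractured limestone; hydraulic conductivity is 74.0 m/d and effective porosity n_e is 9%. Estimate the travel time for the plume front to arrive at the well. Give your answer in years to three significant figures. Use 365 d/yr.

Hydraulic gradient i = (178.47 − 175.23) / 421 = 3.24 / 421 = 0.007696
q = Ki = 74.0 × 0.007696 = 0.5695 m/d
v = Ki/n = 74.0·0.007696/0.09 = 6.328 m/d
L = 10.4 km = 10400 m
t = L / v = 10400 / 6.328 = 1644 d
   = 1644 / 365 = 4.50 yr

4.50 years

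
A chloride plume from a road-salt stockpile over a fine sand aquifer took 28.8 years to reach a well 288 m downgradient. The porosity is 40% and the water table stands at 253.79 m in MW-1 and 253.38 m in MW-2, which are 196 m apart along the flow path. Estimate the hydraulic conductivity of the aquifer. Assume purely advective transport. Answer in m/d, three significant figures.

5.24 m/d

Hydraulic gradient i = (253.79 − 253.38) / 196 = 0.41 / 196 = 0.002092
t = 28.8 years = 10510 d
v = L / t = 288 / 10510 = 0.02740 m/d
K = v · n / i = 0.02740 × 0.40 / 0.002092 = 5.24 m/d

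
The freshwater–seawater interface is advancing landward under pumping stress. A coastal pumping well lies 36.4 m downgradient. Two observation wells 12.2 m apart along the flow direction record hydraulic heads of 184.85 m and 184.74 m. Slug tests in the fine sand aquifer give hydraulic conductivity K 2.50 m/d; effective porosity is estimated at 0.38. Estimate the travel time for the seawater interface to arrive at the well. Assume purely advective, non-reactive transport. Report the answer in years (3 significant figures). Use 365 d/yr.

1.68 years

Hydraulic gradient i = (184.85 − 184.74) / 12.2 = 0.11 / 12.2 = 0.009016
Darcy flux q = K·i = 2.50 × 0.009016 = 0.02254 m/d
v = Ki/n = 2.50·0.009016/0.38 = 0.05932 m/d
t = L / v = 36.4 / 0.05932 = 613.6 d
   = 613.6 / 365 = 1.68 yr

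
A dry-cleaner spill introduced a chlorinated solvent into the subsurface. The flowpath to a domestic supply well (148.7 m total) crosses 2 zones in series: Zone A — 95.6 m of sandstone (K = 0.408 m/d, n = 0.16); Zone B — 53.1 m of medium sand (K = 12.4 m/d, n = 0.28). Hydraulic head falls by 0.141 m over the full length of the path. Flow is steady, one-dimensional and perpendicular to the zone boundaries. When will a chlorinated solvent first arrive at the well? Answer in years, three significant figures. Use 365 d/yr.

140 years

Steady 1-D flow in series ⇒ the Darcy flux q is identical in every zone and the zone head losses add (resistances L/K in series).
Σ(L/K) = 95.6/0.408 + 53.1/12.4 = 234.3 + 4.282 = 238.6 d
q = ΔH / Σ(L/K) = 0.141 / 238.6 = 5.910e-4 m/d (same in every zone)
Zone A: v = q/n = 5.910e-4/0.16 = 0.003693 m/d → t_A = 95.6/0.003693 = 25880 d
Zone B: v = q/n = 5.910e-4/0.28 = 0.002111 m/d → t_B = 53.1/0.002111 = 25160 d
Total t = 25880 + 25160 = 51040 d
   = 51040 / 365 = 140 yr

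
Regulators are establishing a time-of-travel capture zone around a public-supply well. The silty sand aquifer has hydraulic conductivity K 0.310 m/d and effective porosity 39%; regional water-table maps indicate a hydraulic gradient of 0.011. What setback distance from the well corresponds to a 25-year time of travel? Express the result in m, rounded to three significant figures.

q = Ki = 0.310 × 0.011 = 0.003410 m/d
v_s = q/n_e = 0.003410/0.39 = 0.008744 m/d
T = 25 yr × 365 = 9125 d
L = v × T = 0.008744 × 9125 = 79.79 m

79.8 m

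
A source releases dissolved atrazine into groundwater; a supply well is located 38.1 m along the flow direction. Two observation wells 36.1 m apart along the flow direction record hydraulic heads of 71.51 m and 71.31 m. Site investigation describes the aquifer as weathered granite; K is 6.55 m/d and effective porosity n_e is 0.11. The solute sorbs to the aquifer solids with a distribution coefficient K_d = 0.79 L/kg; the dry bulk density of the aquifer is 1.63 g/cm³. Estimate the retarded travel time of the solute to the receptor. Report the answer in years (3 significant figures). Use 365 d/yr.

4.02 years

Hydraulic gradient i = (71.51 − 71.31) / 36.1 = 0.20 / 36.1 = 0.005540
Specific discharge q = 6.55 × 0.005540 = 0.03629 m/d
Average linear velocity = 0.03629 / 0.11 = 0.3299 m/d
Retardation R = 1 + ρ_b·K_d/n = 1 + 1.63×0.79/0.11 = 12.71
Contaminant velocity v_c = v/R = 0.3299/12.71 = 0.02596 m/d
t = L/v_c = 38.1/0.02596 = 1467 d
   = 1467/365 = 4.02 yr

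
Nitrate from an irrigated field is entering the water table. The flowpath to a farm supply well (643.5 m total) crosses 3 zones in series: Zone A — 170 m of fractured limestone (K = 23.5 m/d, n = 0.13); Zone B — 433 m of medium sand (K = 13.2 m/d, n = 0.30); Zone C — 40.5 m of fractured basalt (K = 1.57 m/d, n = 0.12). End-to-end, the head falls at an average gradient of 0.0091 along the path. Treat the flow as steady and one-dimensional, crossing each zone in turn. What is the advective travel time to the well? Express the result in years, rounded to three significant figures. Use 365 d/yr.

4.83 years

Steady 1-D flow in series ⇒ the Darcy flux q is identical in every zone and the zone head losses add (resistances L/K in series).
Σ(L/K) = 170/23.5 + 433/13.2 + 40.5/1.57 = 7.234 + 32.80 + 25.80 = 65.83 d
K_eq = L_total / Σ(L/K) = 643.5 / 65.83 = 9.775 m/d
q = K_eq · i = 9.775 × 0.0091 = 0.08895 m/d (same in every zone)
Zone A: v = q/n = 0.08895/0.13 = 0.6842 m/d → t_A = 170/0.6842 = 248.5 d
Zone B: v = q/n = 0.08895/0.30 = 0.2965 m/d → t_B = 433/0.2965 = 1460 d
Zone C: v = q/n = 0.08895/0.12 = 0.7412 m/d → t_C = 40.5/0.7412 = 54.64 d
Total t = 248.5 + 1460 + 54.64 = 1763 d
   = 1763 / 365 = 4.83 yr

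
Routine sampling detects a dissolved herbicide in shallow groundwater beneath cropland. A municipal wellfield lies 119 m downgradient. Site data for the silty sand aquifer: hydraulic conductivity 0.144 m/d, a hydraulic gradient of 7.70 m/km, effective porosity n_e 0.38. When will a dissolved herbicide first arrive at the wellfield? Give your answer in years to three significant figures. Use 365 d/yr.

112 years

Specific discharge q = 0.144 × 0.0077 = 0.001109 m/d
Average linear velocity = 0.001109 / 0.38 = 0.002918 m/d
t = L / v = 119 / 0.002918 = 40780 d
   = 40780 / 365 = 112 yr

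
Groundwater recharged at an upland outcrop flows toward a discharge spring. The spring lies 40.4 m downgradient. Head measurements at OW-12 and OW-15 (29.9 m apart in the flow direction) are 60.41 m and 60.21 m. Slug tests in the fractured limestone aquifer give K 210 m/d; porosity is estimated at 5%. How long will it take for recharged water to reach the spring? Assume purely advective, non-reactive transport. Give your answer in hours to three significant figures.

Hydraulic gradient i = (60.41 − 60.21) / 29.9 = 0.20 / 29.9 = 0.006689
Darcy flux q = K·i = 210 × 0.006689 = 1.405 m/d
Average linear velocity = 1.405 / 0.05 = 28.09 m/d
t = L / v = 40.4 / 28.09 = 1.438 d
   = 1.438 × 24 = 34.5 h

34.5 hours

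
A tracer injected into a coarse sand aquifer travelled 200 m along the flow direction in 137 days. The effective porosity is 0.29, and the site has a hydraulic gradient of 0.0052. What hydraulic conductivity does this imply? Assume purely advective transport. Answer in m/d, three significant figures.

v = L / t = 200 / 137 = 1.460 m/d
K = v · n / i = 1.460 × 0.29 / 0.0052 = 81.4 m/d

81.4 m/d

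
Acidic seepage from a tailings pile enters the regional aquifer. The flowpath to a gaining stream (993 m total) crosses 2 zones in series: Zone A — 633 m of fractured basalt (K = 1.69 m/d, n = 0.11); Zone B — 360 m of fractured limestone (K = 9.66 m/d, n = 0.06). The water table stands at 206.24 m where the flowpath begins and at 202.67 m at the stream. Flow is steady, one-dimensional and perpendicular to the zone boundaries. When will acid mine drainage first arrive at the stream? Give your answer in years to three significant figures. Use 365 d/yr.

Total head drop ΔH = 206.24 − 202.67 = 3.57 m
Steady 1-D flow in series ⇒ the Darcy flux q is identical in every zone and the zone head losses add (resistances L/K in series).
Σ(L/K) = 633/1.69 + 360/9.66 = 374.6 + 37.27 = 411.8 d
q = ΔH / Σ(L/K) = 3.57 / 411.8 = 0.008669 m/d (same in every zone)
Zone A: v = q/n = 0.008669/0.11 = 0.07881 m/d → t_A = 633/0.07881 = 8032 d
Zone B: v = q/n = 0.008669/0.06 = 0.1445 m/d → t_B = 360/0.1445 = 2492 d
Total t = 8032 + 2492 = 10520 d
   = 10520 / 365 = 28.8 yr

28.8 years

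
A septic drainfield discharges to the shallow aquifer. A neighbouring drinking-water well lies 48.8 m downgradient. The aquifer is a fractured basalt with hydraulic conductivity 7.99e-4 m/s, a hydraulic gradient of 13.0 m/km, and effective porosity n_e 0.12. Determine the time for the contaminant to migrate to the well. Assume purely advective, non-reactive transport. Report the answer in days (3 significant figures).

6.53 days

K = 7.99e-4 m/s × 86400 s/d = 69.03 m/d
Specific discharge q = 69.03 × 0.013 = 0.8974 m/d
Seepage velocity v = q / n = 0.8974 / 0.12 = 7.479 m/d
t = L / v = 48.8 / 7.479 = 6.525 d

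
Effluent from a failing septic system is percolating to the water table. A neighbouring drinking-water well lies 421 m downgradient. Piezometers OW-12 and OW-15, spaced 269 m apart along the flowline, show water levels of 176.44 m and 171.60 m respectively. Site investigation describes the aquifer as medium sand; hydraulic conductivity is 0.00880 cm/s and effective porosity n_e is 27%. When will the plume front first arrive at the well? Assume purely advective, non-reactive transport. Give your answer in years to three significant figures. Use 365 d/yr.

Hydraulic gradient i = (176.44 − 171.60) / 269 = 4.84 / 269 = 0.01799
K = 0.00880 cm/s × 864 = 7.603 m/d
Darcy flux q = K·i = 7.603 × 0.01799 = 0.1368 m/d
Average linear velocity = 0.1368 / 0.27 = 0.5067 m/d
t = L / v = 421 / 0.5067 = 830.9 d
   = 830.9 / 365 = 2.28 yr

2.28 years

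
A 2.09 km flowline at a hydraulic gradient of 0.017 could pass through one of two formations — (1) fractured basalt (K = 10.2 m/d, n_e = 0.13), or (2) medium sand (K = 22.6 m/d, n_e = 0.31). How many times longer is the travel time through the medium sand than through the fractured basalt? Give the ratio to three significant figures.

1.08

Unit 1 (fractured basalt): v = 10.2×0.017/0.13 = 1.334 m/d, t = 2090/1.334 = 1567 d
Unit 2 (medium sand): v = 22.6×0.017/0.31 = 1.239 m/d, t = 2090/1.239 = 1686 d
t(medium sand) / t(fractured basalt) = 1686/1567 = 1.08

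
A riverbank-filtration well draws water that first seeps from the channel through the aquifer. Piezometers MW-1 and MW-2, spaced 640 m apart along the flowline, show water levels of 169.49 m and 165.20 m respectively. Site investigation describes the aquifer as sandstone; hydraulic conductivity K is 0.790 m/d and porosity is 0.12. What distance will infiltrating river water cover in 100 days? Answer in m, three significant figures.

Hydraulic gradient i = (169.49 − 165.20) / 640 = 4.29 / 640 = 0.006703
q = Ki = 0.790 × 0.006703 = 0.005295 m/d
v = Ki/n = 0.790·0.006703/0.12 = 0.04413 m/d
L = v × T = 0.04413 × 100 = 4.413 m

4.41 m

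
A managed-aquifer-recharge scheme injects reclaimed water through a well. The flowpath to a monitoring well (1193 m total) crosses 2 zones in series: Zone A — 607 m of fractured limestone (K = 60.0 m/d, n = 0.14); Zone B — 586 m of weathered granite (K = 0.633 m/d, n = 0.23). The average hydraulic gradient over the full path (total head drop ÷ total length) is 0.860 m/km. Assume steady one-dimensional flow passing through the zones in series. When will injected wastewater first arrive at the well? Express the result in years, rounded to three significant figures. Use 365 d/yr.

549 years

For zones in series the flux q is common to all zones; the equivalent conductivity is the harmonic (thickness-weighted) mean, K_eq = L_total / Σ(L_j/K_j).
Σ(L/K) = 607/60.0 + 586/0.633 = 10.12 + 925.8 = 935.9 d
K_eq = L_total / Σ(L/K) = 1193 / 935.9 = 1.275 m/d
q = K_eq · i = 1.275 × 8.6e-4 = 0.001096 m/d (same in every zone)
Zone A: v = q/n = 0.001096/0.14 = 0.007831 m/d → t_A = 607/0.007831 = 77520 d
Zone B: v = q/n = 0.001096/0.23 = 0.004766 m/d → t_B = 586/0.004766 = 122900 d
Total t = 77520 + 122900 = 200500 d
   = 200500 / 365 = 549 yr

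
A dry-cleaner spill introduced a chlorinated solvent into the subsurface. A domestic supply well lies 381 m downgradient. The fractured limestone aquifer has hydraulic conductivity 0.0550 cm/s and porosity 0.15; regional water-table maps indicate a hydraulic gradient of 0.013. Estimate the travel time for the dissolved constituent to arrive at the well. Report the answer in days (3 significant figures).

K = 0.0550 cm/s × 864 = 47.52 m/d
q = Ki = 47.52 × 0.013 = 0.6178 m/d
v = Ki/n = 47.52·0.013/0.15 = 4.118 m/d
t = L / v = 381 / 4.118 = 92.51 d

92.5 days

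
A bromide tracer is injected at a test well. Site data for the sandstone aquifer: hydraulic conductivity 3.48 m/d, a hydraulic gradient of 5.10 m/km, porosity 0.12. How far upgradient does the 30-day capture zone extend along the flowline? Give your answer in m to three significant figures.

q = Ki = 3.48 × 0.0051 = 0.01775 m/d
Average linear velocity = 0.01775 / 0.12 = 0.1479 m/d
L = v × T = 0.1479 × 30 = 4.437 m

4.44 m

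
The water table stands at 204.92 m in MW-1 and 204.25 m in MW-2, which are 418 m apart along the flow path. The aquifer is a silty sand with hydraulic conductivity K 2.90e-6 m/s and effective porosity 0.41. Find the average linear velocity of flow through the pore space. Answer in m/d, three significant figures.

Hydraulic gradient i = (204.92 − 204.25) / 418 = 0.67 / 418 = 0.001603
K = 2.90e-6 m/s × 86400 s/d = 0.2506 m/d
q = Ki = 0.2506 × 0.001603 = 4.016e-4 m/d
Average linear velocity = 4.016e-4 / 0.41 = 9.795e-4 m/d

9.80e-4 m/d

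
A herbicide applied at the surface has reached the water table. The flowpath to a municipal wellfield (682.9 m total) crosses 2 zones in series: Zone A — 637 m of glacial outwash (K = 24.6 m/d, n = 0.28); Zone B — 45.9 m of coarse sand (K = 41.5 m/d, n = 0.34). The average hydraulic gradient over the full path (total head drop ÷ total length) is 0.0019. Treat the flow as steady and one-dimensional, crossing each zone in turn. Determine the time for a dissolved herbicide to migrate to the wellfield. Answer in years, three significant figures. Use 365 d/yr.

For zones in series the flux q is common to all zones; the equivalent conductivity is the harmonic (thickness-weighted) mean, K_eq = L_total / Σ(L_j/K_j).
Σ(L/K) = 637/24.6 + 45.9/41.5 = 25.89 + 1.106 = 27.00 d
K_eq = L_total / Σ(L/K) = 682.9 / 27.00 = 25.29 m/d
q = K_eq · i = 25.29 × 0.0019 = 0.04806 m/d (same in every zone)
Zone A: v = q/n = 0.04806/0.28 = 0.1716 m/d → t_A = 637/0.1716 = 3712 d
Zone B: v = q/n = 0.04806/0.34 = 0.1413 m/d → t_B = 45.9/0.1413 = 324.8 d
Total t = 3712 + 324.8 = 4036 d
   = 4036 / 365 = 11.1 yr

11.1 years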